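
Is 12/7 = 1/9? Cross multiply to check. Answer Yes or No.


Cross multiply to check 12/7 = 1/9
Left cross product: 12 * 9 = 108
Right cross product: 7 * 1 = 7
108 != 7
Not equal, so proportions differ => No

No


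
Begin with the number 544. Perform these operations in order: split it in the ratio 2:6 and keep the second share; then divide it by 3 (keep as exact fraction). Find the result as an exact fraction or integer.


Start with 544.
Step 1: Split 2:6, second share = 544 * 6/8 = 408
Step 2: Divide by 3: 408 / 3 = 136
Final result = 136

136


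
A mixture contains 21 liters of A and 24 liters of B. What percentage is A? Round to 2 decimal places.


Volume of A = 21 L
Volume of B = 24 L
Total volume = 21 + 24 = 45 L
Percentage of A = (21/45) * 100
= 46.67%

46.67


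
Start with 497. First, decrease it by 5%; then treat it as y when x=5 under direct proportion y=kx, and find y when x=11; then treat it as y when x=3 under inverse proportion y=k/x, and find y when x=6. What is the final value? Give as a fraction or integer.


Start with 497.
Step 1: Decrease by 5%: 497 * 95/100 = 9443/20
Step 2: Direct prop: k = (9443/20)/5; new y = k*11 = 9443/20*11/5 = 103873/100
Step 3: Inverse prop: k = (103873/100)*3; new y = k/6 = 103873/100*3/6 = 103873/200
Final result = 103873/200

103873/200


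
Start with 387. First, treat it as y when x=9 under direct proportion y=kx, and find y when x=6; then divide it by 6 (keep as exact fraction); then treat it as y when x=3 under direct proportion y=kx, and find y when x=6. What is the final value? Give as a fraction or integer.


Start with 387.
Step 1: Direct prop: k = (387)/9; new y = k*6 = 387*6/9 = 258
Step 2: Divide by 6: 258 / 6 = 43
Step 3: Direct prop: k = (43)/3; new y = k*6 = 43*6/3 = 86
Final result = 86

86


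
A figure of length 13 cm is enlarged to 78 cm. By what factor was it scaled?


Original length = 13 cm
Scaled length = 78 cm
Scale factor = 78 / 13
= 6

6


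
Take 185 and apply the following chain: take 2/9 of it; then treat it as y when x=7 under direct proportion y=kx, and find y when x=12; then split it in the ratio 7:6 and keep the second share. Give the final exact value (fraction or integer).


Start with 185.
Step 1: Take 2/9: 185 * 2/9 = 370/9
Step 2: Direct prop: k = (370/9)/7; new y = k*12 = 370/9*12/7 = 1480/21
Step 3: Split 7:6, second share = 1480/21 * 6/13 = 2960/91
Final result = 2960/91

2960/91


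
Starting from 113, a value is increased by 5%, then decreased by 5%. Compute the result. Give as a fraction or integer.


Start: 113
Step 1: increase by 5% => multiply by 105/100
  113 * 105/100 = 2373/20
Step 2: decrease by 5% => multiply by 95/100
  2373/20 * 95/100 = 45087/400
Final value = 45087/400

45087/400


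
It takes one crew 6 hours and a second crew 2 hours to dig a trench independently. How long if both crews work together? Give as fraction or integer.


Rate of A = 1/6 job per hour
Rate of B = 1/2 job per hour
Combined rate = 1/6 + 1/2
Find common denominator: (2 + 6)/(6*2) = 8/12
Combined rate = 2/3 job per hour
Time together = 1 / (2/3) = 3/2 hours

3/2


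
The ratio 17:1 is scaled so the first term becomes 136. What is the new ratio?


Original ratio: 17:1
First term target: 136
Scale factor = 136 / 17 = 8
Multiply second term: 1 * 8 = 8
Equivalent ratio = 136:8

136:8


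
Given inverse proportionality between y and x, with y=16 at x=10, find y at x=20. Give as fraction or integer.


Inverse proportion: y = k/x
Find k: k = 10 * 16 = 160
Compute y at x=20: y = 160/20
y = 8

8


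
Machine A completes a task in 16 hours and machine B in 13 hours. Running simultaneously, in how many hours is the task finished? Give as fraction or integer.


Rate of A = 1/16 job per hour
Rate of B = 1/13 job per hour
Combined rate = 1/16 + 1/13
Find common denominator: (13 + 16)/(16*13) = 29/208
Combined rate = 29/208 job per hour
Time together = 1 / (29/208) = 208/29 hours

208/29


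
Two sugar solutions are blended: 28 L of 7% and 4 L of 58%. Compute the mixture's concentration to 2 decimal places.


Solute in mixture 1 = 7% of 28 L = 28*7/100 = 49/25 L
Solute in mixture 2 = 58% of 4 L = 4*58/100 = 58/25 L
Total solute = 49/25 + 58/25 = 107/25 L
Total volume = 28 + 4 = 32 L
Final concentration = 107/25/32 * 100 = 13.38%

13.38


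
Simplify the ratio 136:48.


Find GCD(136, 48)
GCD = 8
Divide both by 8: 136/8 = 17, 48/8 = 6
Simplified ratio = 17:6

17:6


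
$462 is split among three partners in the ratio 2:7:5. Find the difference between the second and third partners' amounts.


Total parts = 2 + 7 + 5 = 14
Value per part = 462 / 14 = 33
Shares: 2*33=66, 7*33=231, 5*33=165
Second share = 231, third share = 165
Difference = |231 - 165| = 66

66


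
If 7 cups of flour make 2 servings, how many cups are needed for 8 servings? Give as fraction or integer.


Original: 7 cups for 2 servings
Target servings = 8
Scaling factor = 8/2
New amount = 7 * 8/2
= 56/2
= 28 cups

28


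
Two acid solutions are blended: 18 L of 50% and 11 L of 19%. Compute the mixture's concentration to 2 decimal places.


Solute in mixture 1 = 50% of 18 L = 18*50/100 = 9 L
Solute in mixture 2 = 19% of 11 L = 11*19/100 = 209/100 L
Total solute = 9 + 209/100 = 1109/100 L
Total volume = 18 + 11 = 29 L
Final concentration = 1109/100/29 * 100 = 38.24%

38.24


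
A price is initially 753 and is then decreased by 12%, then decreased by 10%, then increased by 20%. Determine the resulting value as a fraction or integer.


Start: 753
Step 1: decrease by 12% => multiply by 88/100
  753 * 88/100 = 16566/25
Step 2: decrease by 10% => multiply by 90/100
  16566/25 * 90/100 = 74547/125
Step 3: increase by 20% => multiply by 120/100
  74547/125 * 120/100 = 447282/625
Final value = 447282/625

447282/625


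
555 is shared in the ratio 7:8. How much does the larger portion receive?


Total parts = 7 + 8 = 15
Value per part = 555 / 15 = 37
First share = 7 * 37 = 259
Second share = 8 * 37 = 296
Larger share = 296

296


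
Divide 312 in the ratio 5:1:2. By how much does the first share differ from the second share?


Total parts = 5 + 1 + 2 = 8
Value per part = 312 / 8 = 39
Shares: 5*39=195, 1*39=39, 2*39=78
First share = 195, second share = 39
Difference = |195 - 39| = 156

156


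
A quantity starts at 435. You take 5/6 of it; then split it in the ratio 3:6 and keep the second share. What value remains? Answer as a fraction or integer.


Start with 435.
Step 1: Take 5/6: 435 * 5/6 = 725/2
Step 2: Split 3:6, second share = 725/2 * 6/9 = 725/3
Final result = 725/3

725/3


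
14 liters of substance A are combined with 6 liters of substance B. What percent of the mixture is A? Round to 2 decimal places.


Volume of A = 14 L
Volume of B = 6 L
Total volume = 14 + 6 = 20 L
Percentage of A = (14/20) * 100
= 70.00%

70.00


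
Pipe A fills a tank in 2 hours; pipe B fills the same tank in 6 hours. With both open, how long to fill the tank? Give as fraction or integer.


Rate of A = 1/2 job per hour
Rate of B = 1/6 job per hour
Combined rate = 1/2 + 1/6
Find common denominator: (6 + 2)/(2*6) = 8/12
Combined rate = 2/3 job per hour
Time together = 1 / (2/3) = 3/2 hours

3/2


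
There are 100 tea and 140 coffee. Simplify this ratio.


Find GCD(100, 140)
GCD = 20
Divide both by 20: 100/20 = 5, 140/20 = 7
Simplified ratio = 5:7

5:7


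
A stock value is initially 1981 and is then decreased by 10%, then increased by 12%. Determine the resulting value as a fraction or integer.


Start: 1981
Step 1: decrease by 10% => multiply by 90/100
  1981 * 90/100 = 17829/10
Step 2: increase by 12% => multiply by 112/100
  17829/10 * 112/100 = 249606/125
Final value = 249606/125

249606/125


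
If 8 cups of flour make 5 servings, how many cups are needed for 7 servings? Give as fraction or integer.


Original: 8 cups for 5 servings
Target servings = 7
Scaling factor = 7/5
New amount = 8 * 7/5
= 56/5
= 56/5 cups

56/5


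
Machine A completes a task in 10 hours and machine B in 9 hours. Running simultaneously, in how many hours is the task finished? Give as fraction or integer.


Rate of A = 1/10 job per hour
Rate of B = 1/9 job per hour
Combined rate = 1/10 + 1/9
Find common denominator: (9 + 10)/(10*9) = 19/90
Combined rate = 19/90 job per hour
Time together = 1 / (19/90) = 90/19 hours

90/19


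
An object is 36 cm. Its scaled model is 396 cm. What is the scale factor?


Original length = 36 cm
Scaled length = 396 cm
Scale factor = 396 / 36
= 11

11


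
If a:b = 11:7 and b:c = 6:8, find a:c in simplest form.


Given a:b = 11:7 and b:c = 6:8
Make b consistent. Multiply first ratio by 6: a:b = 66:42
Multiply second ratio by 7: b:c = 42:56
Now b = 42 in both, so a:b:c = 66:42:56
Therefore a:c = 66:56
Simplify by GCD: a:c = 33:28

33:28


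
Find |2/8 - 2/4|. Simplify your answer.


Simplify: 2/8 = 1/4 and 2/4 = 1/2
Find common denominator: LCD = 4
Convert: 1/4 and 2/4
Difference = |1 - 2|/4 = 1/4
Simplified = 1/4

1/4


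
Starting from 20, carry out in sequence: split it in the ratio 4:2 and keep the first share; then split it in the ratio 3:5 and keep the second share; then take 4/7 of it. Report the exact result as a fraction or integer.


Start with 20.
Step 1: Split 4:2, first share = 20 * 4/6 = 40/3
Step 2: Split 3:5, second share = 40/3 * 5/8 = 25/3
Step 3: Take 4/7: 25/3 * 4/7 = 100/21
Final result = 100/21

100/21


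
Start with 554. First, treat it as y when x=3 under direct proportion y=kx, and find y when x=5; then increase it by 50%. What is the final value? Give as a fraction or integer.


Start with 554.
Step 1: Direct prop: k = (554)/3; new y = k*5 = 554*5/3 = 2770/3
Step 2: Increase by 50%: 2770/3 * 150/100 = 1385
Final result = 1385

1385


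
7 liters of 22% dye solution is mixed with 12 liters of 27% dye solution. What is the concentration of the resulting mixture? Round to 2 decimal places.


Solute in mixture 1 = 22% of 7 L = 7*22/100 = 77/50 L
Solute in mixture 2 = 27% of 12 L = 12*27/100 = 81/25 L
Total solute = 77/50 + 81/25 = 239/50 L
Total volume = 7 + 12 = 19 L
Final concentration = 239/50/19 * 100 = 25.16%

25.16


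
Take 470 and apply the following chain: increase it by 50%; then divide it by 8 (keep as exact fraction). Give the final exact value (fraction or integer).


Start with 470.
Step 1: Increase by 50%: 470 * 150/100 = 705
Step 2: Divide by 8: 705 / 8 = 705/8
Final result = 705/8

705/8


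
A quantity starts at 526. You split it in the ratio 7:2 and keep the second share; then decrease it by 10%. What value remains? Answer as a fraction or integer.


Start with 526.
Step 1: Split 7:2, second share = 526 * 2/9 = 1052/9
Step 2: Decrease by 10%: 1052/9 * 90/100 = 526/5
Final result = 526/5

526/5


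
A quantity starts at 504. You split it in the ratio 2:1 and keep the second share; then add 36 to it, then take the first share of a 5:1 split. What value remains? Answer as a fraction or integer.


Start with 504.
Step 1: Split 2:1, second share = 504 * 1/3 = 168
Step 2: Add 36: 168+36=204; split 5:1 first = 204*5/6 = 170
Final result = 170

170


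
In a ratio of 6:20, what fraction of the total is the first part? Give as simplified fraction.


Total parts = 6 + 20 = 26
First part fraction = 6/26
Simplify: 6/26 = 3/13

3/13


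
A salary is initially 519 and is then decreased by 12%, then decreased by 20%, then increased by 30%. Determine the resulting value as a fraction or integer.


Start: 519
Step 1: decrease by 12% => multiply by 88/100
  519 * 88/100 = 11418/25
Step 2: decrease by 20% => multiply by 80/100
  11418/25 * 80/100 = 45672/125
Step 3: increase by 30% => multiply by 130/100
  45672/125 * 130/100 = 296868/625
Final value = 296868/625

296868/625


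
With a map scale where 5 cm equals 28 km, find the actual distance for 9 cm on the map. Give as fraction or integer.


Map scale: 5 cm = 28 km
Measured distance on map = 9 cm
Set up proportion: 9 * 28 / 5
= 252 / 5
= 252/5 km

252/5


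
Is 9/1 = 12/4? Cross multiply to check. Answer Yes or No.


Cross multiply to check 9/1 = 12/4
Left cross product: 9 * 4 = 36
Right cross product: 1 * 12 = 12
36 != 12
Not equal, so proportions differ => No

No


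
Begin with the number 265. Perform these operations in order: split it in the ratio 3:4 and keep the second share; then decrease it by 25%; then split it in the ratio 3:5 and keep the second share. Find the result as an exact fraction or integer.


Start with 265.
Step 1: Split 3:4, second share = 265 * 4/7 = 1060/7
Step 2: Decrease by 25%: 1060/7 * 75/100 = 795/7
Step 3: Split 3:5, second share = 795/7 * 5/8 = 3975/56
Final result = 3975/56

3975/56


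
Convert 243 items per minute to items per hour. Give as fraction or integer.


Converting from per minute to per hour
Rate = 243 items per minute
Multiply by 60: 243 * 60
= 14580 items per hour

14580


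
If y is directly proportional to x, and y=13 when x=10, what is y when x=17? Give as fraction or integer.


Direct proportion: y = kx
Find k: k = 13/10 = 13/10
Compute y at x=17: y = 13/10 * 17
y = 221/10

221/10


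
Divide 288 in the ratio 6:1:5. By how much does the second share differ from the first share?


Total parts = 6 + 1 + 5 = 12
Value per part = 288 / 12 = 24
Shares: 6*24=144, 1*24=24, 5*24=120
Second share = 24, first share = 144
Difference = |24 - 144| = 120

120


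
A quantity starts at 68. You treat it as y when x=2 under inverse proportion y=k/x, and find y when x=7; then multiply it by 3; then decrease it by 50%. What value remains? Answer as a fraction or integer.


Start with 68.
Step 1: Inverse prop: k = (68)*2; new y = k/7 = 68*2/7 = 136/7
Step 2: Multiply by 3: 136/7 * 3 = 408/7
Step 3: Decrease by 50%: 408/7 * 50/100 = 204/7
Final result = 204/7

204/7


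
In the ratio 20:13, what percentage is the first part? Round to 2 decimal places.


Total parts = 20 + 13 = 33
First part fraction = 20/33
Percentage = (20/33) * 100
= 0.606061 * 100
= 60.61%

60.61


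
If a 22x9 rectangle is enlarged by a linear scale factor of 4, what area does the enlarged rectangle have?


Original dimensions: 22 x 9
Enlargement factor = 4
New width = 22 * 4 = 88
New height = 9 * 4 = 36
New area = 88 * 36 = 3168

3168


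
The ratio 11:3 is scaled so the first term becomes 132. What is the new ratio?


Original ratio: 11:3
First term target: 132
Scale factor = 132 / 11 = 12
Multiply second term: 3 * 12 = 36
Equivalent ratio = 132:36

132:36


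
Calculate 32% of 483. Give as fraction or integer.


Compute 32% of 483
Convert percentage: 32% = 32/100
Multiply: 483 * 32/100
= 15456/100
= 3864/25

3864/25


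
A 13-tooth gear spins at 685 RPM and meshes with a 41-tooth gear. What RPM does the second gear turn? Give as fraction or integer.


Gear ratio: teeth_A * RPM_A = teeth_B * RPM_B
13 * 685 = 41 * RPM_B
8905 = 41 * RPM_B
RPM_B = 8905 / 41
RPM_B = 8905/41

8905/41


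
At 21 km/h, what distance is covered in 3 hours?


Using distance = speed * time
Speed = 21 km/h
Time = 3 hours
Distance = 21 * 3
= 63 km

63


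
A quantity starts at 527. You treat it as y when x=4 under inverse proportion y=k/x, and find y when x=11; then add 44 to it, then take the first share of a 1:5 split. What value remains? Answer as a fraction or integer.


Start with 527.
Step 1: Inverse prop: k = (527)*4; new y = k/11 = 527*4/11 = 2108/11
Step 2: Add 44: 2108/11+44=2592/11; split 1:5 first = 2592/11*1/6 = 432/11
Final result = 432/11

432/11


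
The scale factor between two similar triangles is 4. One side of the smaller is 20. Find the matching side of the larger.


Similar triangles have proportional sides
Scale factor = 4
Smaller side = 20
Corresponding larger side = 20 * 4
= 80

80


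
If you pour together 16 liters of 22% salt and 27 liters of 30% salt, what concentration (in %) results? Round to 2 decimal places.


Solute in mixture 1 = 22% of 16 L = 16*22/100 = 88/25 L
Solute in mixture 2 = 30% of 27 L = 27*30/100 = 81/10 L
Total solute = 88/25 + 81/10 = 581/50 L
Total volume = 16 + 27 = 43 L
Final concentration = 581/50/43 * 100 = 27.02%

27.02


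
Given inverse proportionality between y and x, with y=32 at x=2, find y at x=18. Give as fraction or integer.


Inverse proportion: y = k/x
Find k: k = 2 * 32 = 64
Compute y at x=18: y = 64/18
y = 32/9

32/9


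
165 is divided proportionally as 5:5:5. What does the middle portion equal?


Ratio = 5:5:5
Total parts = 5 + 5 + 5 = 15
Value per part = 165 / 15 = 11
First share = 5 * 11 = 55
Middle share = 5 * 11 = 55
Third share = 5 * 11 = 55

55


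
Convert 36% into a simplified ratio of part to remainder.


Part = 36%, Remainder = 64%
Ratio = 36:64
GCD(36, 64) = 4
Simplify: 9:16 = 9:16

9:16


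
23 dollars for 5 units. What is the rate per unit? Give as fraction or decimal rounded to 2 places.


Total dollars = 23
Number of units = 5
Unit rate = 23 / 5
= 4.60 dollars per unit

4.60


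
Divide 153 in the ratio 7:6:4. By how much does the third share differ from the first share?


Total parts = 7 + 6 + 4 = 17
Value per part = 153 / 17 = 9
Shares: 7*9=63, 6*9=54, 4*9=36
Third share = 36, first share = 63
Difference = |36 - 63| = 27

27


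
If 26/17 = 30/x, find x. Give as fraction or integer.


Setting up: 26/17 = 30/x
Cross multiply: 26 * x = 17 * 30
26x = 510
x = 510/26
x = 255/13

255/13


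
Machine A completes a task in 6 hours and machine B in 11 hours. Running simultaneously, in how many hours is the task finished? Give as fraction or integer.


Rate of A = 1/6 job per hour
Rate of B = 1/11 job per hour
Combined rate = 1/6 + 1/11
Find common denominator: (11 + 6)/(6*11) = 17/66
Combined rate = 17/66 job per hour
Time together = 1 / (17/66) = 66/17 hours

66/17


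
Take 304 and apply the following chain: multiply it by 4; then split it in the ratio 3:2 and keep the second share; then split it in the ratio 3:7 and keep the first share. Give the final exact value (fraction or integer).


Start with 304.
Step 1: Multiply by 4: 304 * 4 = 1216
Step 2: Split 3:2, second share = 1216 * 2/5 = 2432/5
Step 3: Split 3:7, first share = 2432/5 * 3/10 = 3648/25
Final result = 3648/25

3648/25


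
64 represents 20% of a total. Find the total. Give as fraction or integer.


Given: 64 is 20% of the whole
Set up: 64 = 20/100 * whole
whole = 64 * 100 / 20
whole = 6400 / 20
whole = 320

320


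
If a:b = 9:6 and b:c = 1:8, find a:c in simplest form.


Given a:b = 9:6 and b:c = 1:8
Make b consistent. Multiply first ratio by 1: a:b = 9:6
Multiply second ratio by 6: b:c = 6:48
Now b = 6 in both, so a:b:c = 9:6:48
Therefore a:c = 9:48
Simplify by GCD: a:c = 3:16

3:16


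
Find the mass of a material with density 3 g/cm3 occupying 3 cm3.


Using mass = density * volume
Density = 3 g/cm3
Volume = 3 cm3
Mass = 3 * 3
= 9 g

9


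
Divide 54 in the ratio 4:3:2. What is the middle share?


Ratio = 4:3:2
Total parts = 4 + 3 + 2 = 9
Value per part = 54 / 9 = 6
First share = 4 * 6 = 24
Middle share = 3 * 6 = 18
Third share = 2 * 6 = 12

18


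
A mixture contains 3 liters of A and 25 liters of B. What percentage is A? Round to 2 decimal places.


Volume of A = 3 L
Volume of B = 25 L
Total volume = 3 + 25 = 28 L
Percentage of A = (3/28) * 100
= 10.71%

10.71


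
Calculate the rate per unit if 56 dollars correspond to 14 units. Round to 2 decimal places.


Total dollars = 56
Number of units = 14
Unit rate = 56 / 14
= 4 dollars per unit

4


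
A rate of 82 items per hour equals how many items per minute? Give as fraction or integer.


Converting from per hour to per minute
Rate = 82 items per hour
Divide by 60: 82/60
= 41/30 items per minute

41/30


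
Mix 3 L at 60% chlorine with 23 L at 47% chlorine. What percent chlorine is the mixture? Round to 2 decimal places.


Solute in mixture 1 = 60% of 3 L = 3*60/100 = 9/5 L
Solute in mixture 2 = 47% of 23 L = 23*47/100 = 1081/100 L
Total solute = 9/5 + 1081/100 = 1261/100 L
Total volume = 3 + 23 = 26 L
Final concentration = 1261/100/26 * 100 = 48.50%

48.50


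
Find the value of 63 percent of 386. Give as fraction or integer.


Compute 63% of 386
Convert percentage: 63% = 63/100
Multiply: 386 * 63/100
= 24318/100
= 12159/50

12159/50


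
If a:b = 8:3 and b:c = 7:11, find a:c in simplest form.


Given a:b = 8:3 and b:c = 7:11
Make b consistent. Multiply first ratio by 7: a:b = 56:21
Multiply second ratio by 3: b:c = 21:33
Now b = 21 in both, so a:b:c = 56:21:33
Therefore a:c = 56:33
Simplify by GCD: a:c = 56:33

56:33


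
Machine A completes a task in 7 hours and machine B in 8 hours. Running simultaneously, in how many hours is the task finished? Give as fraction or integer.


Rate of A = 1/7 job per hour
Rate of B = 1/8 job per hour
Combined rate = 1/7 + 1/8
Find common denominator: (8 + 7)/(7*8) = 15/56
Combined rate = 15/56 job per hour
Time together = 1 / (15/56) = 56/15 hours

56/15


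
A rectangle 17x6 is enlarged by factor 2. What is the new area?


Original dimensions: 17 x 6
Enlargement factor = 2
New width = 17 * 2 = 34
New height = 6 * 2 = 12
New area = 34 * 12 = 408

408


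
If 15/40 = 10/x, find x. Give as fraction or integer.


Setting up: 15/40 = 10/x
Cross multiply: 15 * x = 40 * 10
15x = 400
x = 400/15
x = 80/3

80/3


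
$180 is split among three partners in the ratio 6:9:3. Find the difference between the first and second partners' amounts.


Total parts = 6 + 9 + 3 = 18
Value per part = 180 / 18 = 10
Shares: 6*10=60, 9*10=90, 3*10=30
First share = 60, second share = 90
Difference = |60 - 90| = 30

30


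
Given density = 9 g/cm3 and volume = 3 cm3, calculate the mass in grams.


Using mass = density * volume
Density = 9 g/cm3
Volume = 3 cm3
Mass = 9 * 3
= 27 g

27


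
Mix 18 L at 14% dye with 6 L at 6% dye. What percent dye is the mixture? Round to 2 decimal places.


Solute in mixture 1 = 14% of 18 L = 18*14/100 = 63/25 L
Solute in mixture 2 = 6% of 6 L = 6*6/100 = 9/25 L
Total solute = 63/25 + 9/25 = 72/25 L
Total volume = 18 + 6 = 24 L
Final concentration = 72/25/24 * 100 = 12.00%

12.00


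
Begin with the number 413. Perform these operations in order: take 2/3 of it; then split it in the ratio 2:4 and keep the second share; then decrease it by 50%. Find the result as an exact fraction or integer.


Start with 413.
Step 1: Take 2/3: 413 * 2/3 = 826/3
Step 2: Split 2:4, second share = 826/3 * 4/6 = 1652/9
Step 3: Decrease by 50%: 1652/9 * 50/100 = 826/9
Final result = 826/9

826/9


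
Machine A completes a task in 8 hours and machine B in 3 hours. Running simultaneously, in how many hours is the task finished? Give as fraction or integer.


Rate of A = 1/8 job per hour
Rate of B = 1/3 job per hour
Combined rate = 1/8 + 1/3
Find common denominator: (3 + 8)/(8*3) = 11/24
Combined rate = 11/24 job per hour
Time together = 1 / (11/24) = 24/11 hours

24/11


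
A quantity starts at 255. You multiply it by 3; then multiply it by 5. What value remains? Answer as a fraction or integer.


Start with 255.
Step 1: Multiply by 3: 255 * 3 = 765
Step 2: Multiply by 5: 765 * 5 = 3825
Final result = 3825

3825


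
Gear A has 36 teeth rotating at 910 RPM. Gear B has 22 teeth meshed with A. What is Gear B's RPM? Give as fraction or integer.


Gear ratio: teeth_A * RPM_A = teeth_B * RPM_B
36 * 910 = 22 * RPM_B
32760 = 22 * RPM_B
RPM_B = 32760 / 22
RPM_B = 16380/11

16380/11


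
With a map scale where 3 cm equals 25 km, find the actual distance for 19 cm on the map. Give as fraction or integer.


Map scale: 3 cm = 25 km
Measured distance on map = 19 cm
Set up proportion: 19 * 25 / 3
= 475 / 3
= 475/3 km

475/3


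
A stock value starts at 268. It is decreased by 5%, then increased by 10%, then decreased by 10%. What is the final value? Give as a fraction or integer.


Start: 268
Step 1: decrease by 5% => multiply by 95/100
  268 * 95/100 = 1273/5
Step 2: increase by 10% => multiply by 110/100
  1273/5 * 110/100 = 14003/50
Step 3: decrease by 10% => multiply by 90/100
  14003/50 * 90/100 = 126027/500
Final value = 126027/500

126027/500


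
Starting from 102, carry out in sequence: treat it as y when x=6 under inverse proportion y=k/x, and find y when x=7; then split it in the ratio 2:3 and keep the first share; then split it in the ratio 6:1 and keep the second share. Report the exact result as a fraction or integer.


Start with 102.
Step 1: Inverse prop: k = (102)*6; new y = k/7 = 102*6/7 = 612/7
Step 2: Split 2:3, first share = 612/7 * 2/5 = 1224/35
Step 3: Split 6:1, second share = 1224/35 * 1/7 = 1224/245
Final result = 1224/245

1224/245


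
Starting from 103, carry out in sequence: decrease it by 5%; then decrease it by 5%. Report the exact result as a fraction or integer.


Start with 103.
Step 1: Decrease by 5%: 103 * 95/100 = 1957/20
Step 2: Decrease by 5%: 1957/20 * 95/100 = 37183/400
Final result = 37183/400

37183/400


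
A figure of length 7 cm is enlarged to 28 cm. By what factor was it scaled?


Original length = 7 cm
Scaled length = 28 cm
Scale factor = 28 / 7
= 4

4


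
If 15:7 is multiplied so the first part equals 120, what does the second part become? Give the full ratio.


Original ratio: 15:7
First term target: 120
Scale factor = 120 / 15 = 8
Multiply second term: 7 * 8 = 56
Equivalent ratio = 120:56

120:56


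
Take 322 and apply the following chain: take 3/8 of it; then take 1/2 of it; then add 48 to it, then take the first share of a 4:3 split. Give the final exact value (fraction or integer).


Start with 322.
Step 1: Take 3/8: 322 * 3/8 = 483/4
Step 2: Take 1/2: 483/4 * 1/2 = 483/8
Step 3: Add 48: 483/8+48=867/8; split 4:3 first = 867/8*4/7 = 867/14
Final result = 867/14

867/14


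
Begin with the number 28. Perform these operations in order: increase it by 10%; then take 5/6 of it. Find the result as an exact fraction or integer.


Start with 28.
Step 1: Increase by 10%: 28 * 110/100 = 154/5
Step 2: Take 5/6: 154/5 * 5/6 = 77/3
Final result = 77/3

77/3


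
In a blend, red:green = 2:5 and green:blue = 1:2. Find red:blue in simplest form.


Given a:b = 2:5 and b:c = 1:2
Make b consistent. Multiply first ratio by 1: a:b = 2:5
Multiply second ratio by 5: b:c = 5:10
Now b = 5 in both, so a:b:c = 2:5:10
Therefore a:c = 2:10
Simplify by GCD: a:c = 1:5

1:5


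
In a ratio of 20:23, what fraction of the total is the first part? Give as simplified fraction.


Total parts = 20 + 23 = 43
First part fraction = 20/43
Simplify: 20/43 = 20/43

20/43


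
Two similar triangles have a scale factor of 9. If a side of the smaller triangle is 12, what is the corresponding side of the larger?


Similar triangles have proportional sides
Scale factor = 9
Smaller side = 12
Corresponding larger side = 12 * 9
= 108

108


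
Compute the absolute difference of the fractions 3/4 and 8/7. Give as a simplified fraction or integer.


Simplify: 3/4 = 3/4 and 8/7 = 8/7
Find common denominator: LCD = 28
Convert: 21/28 and 32/28
Difference = |21 - 32|/28 = 11/28
Simplified = 11/28

11/28


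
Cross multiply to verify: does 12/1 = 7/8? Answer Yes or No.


Cross multiply to check 12/1 = 7/8
Left cross product: 12 * 8 = 96
Right cross product: 1 * 7 = 7
96 != 7
Not equal, so proportions differ => No

No


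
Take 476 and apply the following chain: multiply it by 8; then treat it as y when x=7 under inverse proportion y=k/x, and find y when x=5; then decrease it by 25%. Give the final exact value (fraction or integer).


Start with 476.
Step 1: Multiply by 8: 476 * 8 = 3808
Step 2: Inverse prop: k = (3808)*7; new y = k/5 = 3808*7/5 = 26656/5
Step 3: Decrease by 25%: 26656/5 * 75/100 = 19992/5
Final result = 19992/5

19992/5


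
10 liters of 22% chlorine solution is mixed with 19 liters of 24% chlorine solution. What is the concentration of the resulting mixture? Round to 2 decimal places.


Solute in mixture 1 = 22% of 10 L = 10*22/100 = 11/5 L
Solute in mixture 2 = 24% of 19 L = 19*24/100 = 114/25 L
Total solute = 11/5 + 114/25 = 169/25 L
Total volume = 10 + 19 = 29 L
Final concentration = 169/25/29 * 100 = 23.31%

23.31


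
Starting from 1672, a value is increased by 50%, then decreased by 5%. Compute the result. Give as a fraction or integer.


Start: 1672
Step 1: increase by 50% => multiply by 150/100
  1672 * 150/100 = 2508
Step 2: decrease by 5% => multiply by 95/100
  2508 * 95/100 = 11913/5
Final value = 11913/5

11913/5


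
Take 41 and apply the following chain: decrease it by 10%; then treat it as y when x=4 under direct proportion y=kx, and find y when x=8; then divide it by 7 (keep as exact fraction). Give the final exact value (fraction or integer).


Start with 41.
Step 1: Decrease by 10%: 41 * 90/100 = 369/10
Step 2: Direct prop: k = (369/10)/4; new y = k*8 = 369/10*8/4 = 369/5
Step 3: Divide by 7: 369/5 / 7 = 369/35
Final result = 369/35

369/35


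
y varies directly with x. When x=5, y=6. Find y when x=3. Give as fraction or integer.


Direct proportion: y = kx
Find k: k = 6/5 = 6/5
Compute y at x=3: y = 6/5 * 3
y = 18/5

18/5


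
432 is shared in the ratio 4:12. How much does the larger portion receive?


Total parts = 4 + 12 = 16
Value per part = 432 / 16 = 27
First share = 4 * 27 = 108
Second share = 12 * 27 = 324
Larger share = 324

324


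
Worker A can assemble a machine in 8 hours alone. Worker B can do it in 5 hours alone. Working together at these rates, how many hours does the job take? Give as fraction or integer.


Rate of A = 1/8 job per hour
Rate of B = 1/5 job per hour
Combined rate = 1/8 + 1/5
Find common denominator: (5 + 8)/(8*5) = 13/40
Combined rate = 13/40 job per hour
Time together = 1 / (13/40) = 40/13 hours

40/13


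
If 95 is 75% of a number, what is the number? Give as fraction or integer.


Given: 95 is 75% of the whole
Set up: 95 = 75/100 * whole
whole = 95 * 100 / 75
whole = 9500 / 75
whole = 380/3

380/3


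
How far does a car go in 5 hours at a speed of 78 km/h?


Using distance = speed * time
Speed = 78 km/h
Time = 5 hours
Distance = 78 * 5
= 390 km

390


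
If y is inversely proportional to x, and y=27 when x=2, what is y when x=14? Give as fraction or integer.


Inverse proportion: y = k/x
Find k: k = 2 * 27 = 54
Compute y at x=14: y = 54/14
y = 27/7

27/7


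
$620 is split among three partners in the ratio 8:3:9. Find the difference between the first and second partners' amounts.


Total parts = 8 + 3 + 9 = 20
Value per part = 620 / 20 = 31
Shares: 8*31=248, 3*31=93, 9*31=279
First share = 248, second share = 93
Difference = |248 - 93| = 155

155


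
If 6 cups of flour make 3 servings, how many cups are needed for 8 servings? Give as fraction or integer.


Original: 6 cups for 3 servings
Target servings = 8
Scaling factor = 8/3
New amount = 6 * 8/3
= 48/3
= 16 cups

16


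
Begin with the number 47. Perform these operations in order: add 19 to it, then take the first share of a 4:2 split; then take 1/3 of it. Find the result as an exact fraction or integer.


Start with 47.
Step 1: Add 19: 47+19=66; split 4:2 first = 66*4/6 = 44
Step 2: Take 1/3: 44 * 1/3 = 44/3
Final result = 44/3

44/3


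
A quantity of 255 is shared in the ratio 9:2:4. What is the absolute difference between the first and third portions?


Total parts = 9 + 2 + 4 = 15
Value per part = 255 / 15 = 17
Shares: 9*17=153, 2*17=34, 4*17=68
First share = 153, third share = 68
Difference = |153 - 68| = 85

85


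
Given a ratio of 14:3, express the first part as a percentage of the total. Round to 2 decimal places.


Total parts = 14 + 3 = 17
First part fraction = 14/17
Percentage = (14/17) * 100
= 0.823529 * 100
= 82.35%

82.35


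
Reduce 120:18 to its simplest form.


Find GCD(120, 18)
GCD = 6
Divide both by 6: 120/6 = 20, 18/6 = 3
Simplified ratio = 20:3

20:3


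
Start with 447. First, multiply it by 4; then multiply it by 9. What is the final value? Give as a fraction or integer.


Start with 447.
Step 1: Multiply by 4: 447 * 4 = 1788
Step 2: Multiply by 9: 1788 * 9 = 16092
Final result = 16092

16092


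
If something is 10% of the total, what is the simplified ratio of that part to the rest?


Part = 10%, Remainder = 90%
Ratio = 10:90
GCD(10, 90) = 10
Simplify: 1:9 = 1:9

1:9


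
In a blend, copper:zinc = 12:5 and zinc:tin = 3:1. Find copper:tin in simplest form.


Given a:b = 12:5 and b:c = 3:1
Make b consistent. Multiply first ratio by 3: a:b = 36:15
Multiply second ratio by 5: b:c = 15:5
Now b = 15 in both, so a:b:c = 36:15:5
Therefore a:c = 36:5
Simplify by GCD: a:c = 36:5

36:5


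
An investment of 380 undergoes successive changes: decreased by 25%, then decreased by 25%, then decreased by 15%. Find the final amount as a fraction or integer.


Start: 380
Step 1: decrease by 25% => multiply by 75/100
  380 * 75/100 = 285
Step 2: decrease by 25% => multiply by 75/100
  285 * 75/100 = 855/4
Step 3: decrease by 15% => multiply by 85/100
  855/4 * 85/100 = 2907/16
Final value = 2907/16

2907/16


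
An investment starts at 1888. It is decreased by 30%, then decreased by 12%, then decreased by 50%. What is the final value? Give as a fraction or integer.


Start: 1888
Step 1: decrease by 30% => multiply by 70/100
  1888 * 70/100 = 6608/5
Step 2: decrease by 12% => multiply by 88/100
  6608/5 * 88/100 = 145376/125
Step 3: decrease by 50% => multiply by 50/100
  145376/125 * 50/100 = 72688/125
Final value = 72688/125

72688/125


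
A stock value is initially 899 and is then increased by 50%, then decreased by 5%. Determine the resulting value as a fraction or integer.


Start: 899
Step 1: increase by 50% => multiply by 150/100
  899 * 150/100 = 2697/2
Step 2: decrease by 5% => multiply by 95/100
  2697/2 * 95/100 = 51243/40
Final value = 51243/40

51243/40


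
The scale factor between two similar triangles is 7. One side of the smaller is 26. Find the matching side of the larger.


Similar triangles have proportional sides
Scale factor = 7
Smaller side = 26
Corresponding larger side = 26 * 7
= 182

182


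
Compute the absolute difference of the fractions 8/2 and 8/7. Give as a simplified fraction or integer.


Simplify: 8/2 = 4 and 8/7 = 8/7
Find common denominator: LCD = 7
Convert: 28/7 and 8/7
Difference = |28 - 8|/7 = 20/7
Simplified = 20/7

20/7


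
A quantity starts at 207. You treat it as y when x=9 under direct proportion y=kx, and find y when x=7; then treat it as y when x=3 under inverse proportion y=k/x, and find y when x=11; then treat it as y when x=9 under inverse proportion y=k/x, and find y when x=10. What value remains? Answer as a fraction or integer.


Start with 207.
Step 1: Direct prop: k = (207)/9; new y = k*7 = 207*7/9 = 161
Step 2: Inverse prop: k = (161)*3; new y = k/11 = 161*3/11 = 483/11
Step 3: Inverse prop: k = (483/11)*9; new y = k/10 = 483/11*9/10 = 4347/110
Final result = 4347/110

4347/110


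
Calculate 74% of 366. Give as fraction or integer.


Compute 74% of 366
Convert percentage: 74% = 74/100
Multiply: 366 * 74/100
= 27084/100
= 6771/25

6771/25


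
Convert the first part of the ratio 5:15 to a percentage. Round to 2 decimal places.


Total parts = 5 + 15 = 20
First part fraction = 5/20
Percentage = (5/20) * 100
= 0.25 * 100
= 25.00%

25.00


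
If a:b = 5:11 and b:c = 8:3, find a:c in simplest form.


Given a:b = 5:11 and b:c = 8:3
Make b consistent. Multiply first ratio by 8: a:b = 40:88
Multiply second ratio by 11: b:c = 88:33
Now b = 88 in both, so a:b:c = 40:88:33
Therefore a:c = 40:33
Simplify by GCD: a:c = 40:33

40:33


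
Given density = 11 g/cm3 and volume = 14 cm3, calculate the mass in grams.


Using mass = density * volume
Density = 11 g/cm3
Volume = 14 cm3
Mass = 11 * 14
= 154 g

154


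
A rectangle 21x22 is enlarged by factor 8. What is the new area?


Original dimensions: 21 x 22
Enlargement factor = 8
New width = 21 * 8 = 168
New height = 22 * 8 = 176
New area = 168 * 176 = 29568

29568


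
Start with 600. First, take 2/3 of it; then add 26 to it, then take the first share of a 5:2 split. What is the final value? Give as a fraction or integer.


Start with 600.
Step 1: Take 2/3: 600 * 2/3 = 400
Step 2: Add 26: 400+26=426; split 5:2 first = 426*5/7 = 2130/7
Final result = 2130/7

2130/7


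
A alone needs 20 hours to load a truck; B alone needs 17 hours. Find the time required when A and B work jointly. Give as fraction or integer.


Rate of A = 1/20 job per hour
Rate of B = 1/17 job per hour
Combined rate = 1/20 + 1/17
Find common denominator: (17 + 20)/(20*17) = 37/340
Combined rate = 37/340 job per hour
Time together = 1 / (37/340) = 340/37 hours

340/37


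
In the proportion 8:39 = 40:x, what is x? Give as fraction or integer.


Setting up: 8/39 = 40/x
Cross multiply: 8 * x = 39 * 40
8x = 1560
x = 1560/8
x = 195

195


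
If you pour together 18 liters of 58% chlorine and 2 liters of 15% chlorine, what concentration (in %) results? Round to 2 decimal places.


Solute in mixture 1 = 58% of 18 L = 18*58/100 = 261/25 L
Solute in mixture 2 = 15% of 2 L = 2*15/100 = 3/10 L
Total solute = 261/25 + 3/10 = 537/50 L
Total volume = 18 + 2 = 20 L
Final concentration = 537/50/20 * 100 = 53.70%

53.70


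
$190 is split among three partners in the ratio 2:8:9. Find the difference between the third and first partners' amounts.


Total parts = 2 + 8 + 9 = 19
Value per part = 190 / 19 = 10
Shares: 2*10=20, 8*10=80, 9*10=90
Third share = 90, first share = 20
Difference = |90 - 20| = 70

70


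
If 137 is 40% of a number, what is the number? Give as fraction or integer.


Given: 137 is 40% of the whole
Set up: 137 = 40/100 * whole
whole = 137 * 100 / 40
whole = 13700 / 40
whole = 685/2

685/2


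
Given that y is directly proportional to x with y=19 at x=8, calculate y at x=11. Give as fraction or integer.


Direct proportion: y = kx
Find k: k = 19/8 = 19/8
Compute y at x=11: y = 19/8 * 11
y = 209/8

209/8


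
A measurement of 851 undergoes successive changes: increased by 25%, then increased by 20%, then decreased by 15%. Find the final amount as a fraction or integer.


Start: 851
Step 1: increase by 25% => multiply by 125/100
  851 * 125/100 = 4255/4
Step 2: increase by 20% => multiply by 120/100
  4255/4 * 120/100 = 2553/2
Step 3: decrease by 15% => multiply by 85/100
  2553/2 * 85/100 = 43401/40
Final value = 43401/40

43401/40


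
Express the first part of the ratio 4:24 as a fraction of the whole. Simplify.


Total parts = 4 + 24 = 28
First part fraction = 4/28
Simplify: 4/28 = 1/7

1/7


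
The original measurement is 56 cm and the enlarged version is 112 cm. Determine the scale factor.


Original length = 56 cm
Scaled length = 112 cm
Scale factor = 112 / 56
= 2

2


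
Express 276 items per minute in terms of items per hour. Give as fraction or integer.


Converting from per minute to per hour
Rate = 276 items per minute
Multiply by 60: 276 * 60
= 16560 items per hour

16560


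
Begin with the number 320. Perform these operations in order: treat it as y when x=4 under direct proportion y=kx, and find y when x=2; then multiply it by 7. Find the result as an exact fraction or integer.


Start with 320.
Step 1: Direct prop: k = (320)/4; new y = k*2 = 320*2/4 = 160
Step 2: Multiply by 7: 160 * 7 = 1120
Final result = 1120

1120


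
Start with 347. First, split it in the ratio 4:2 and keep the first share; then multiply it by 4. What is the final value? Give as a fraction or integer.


Start with 347.
Step 1: Split 4:2, first share = 347 * 4/6 = 694/3
Step 2: Multiply by 4: 694/3 * 4 = 2776/3
Final result = 2776/3

2776/3


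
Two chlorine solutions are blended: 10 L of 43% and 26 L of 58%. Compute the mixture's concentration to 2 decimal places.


Solute in mixture 1 = 43% of 10 L = 10*43/100 = 43/10 L
Solute in mixture 2 = 58% of 26 L = 26*58/100 = 377/25 L
Total solute = 43/10 + 377/25 = 969/50 L
Total volume = 10 + 26 = 36 L
Final concentration = 969/50/36 * 100 = 53.83%

53.83
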